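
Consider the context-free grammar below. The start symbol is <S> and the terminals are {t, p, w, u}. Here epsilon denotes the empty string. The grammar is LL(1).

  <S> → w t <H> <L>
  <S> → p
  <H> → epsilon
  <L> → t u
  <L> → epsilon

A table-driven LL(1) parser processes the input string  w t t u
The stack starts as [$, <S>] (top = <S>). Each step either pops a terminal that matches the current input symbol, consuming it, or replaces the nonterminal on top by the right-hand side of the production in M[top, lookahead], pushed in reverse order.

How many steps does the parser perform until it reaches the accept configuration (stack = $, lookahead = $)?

step 1: stack=$ <S>  input=w t t u $  — expand <S> → w t <H> <L>
step 2: stack=$ <L> <H> t w  input=w t t u $  — match w
step 3: stack=$ <L> <H> t  input=t t u $  — match t
step 4: stack=$ <L> <H>  input=t u $  — expand <H> → epsilon
step 5: stack=$ <L>  input=t u $  — expand <L> → t u
step 6: stack=$ u t  input=t u $  — match t
step 7: stack=$ u  input=u $  — match u
Accept reached after 7 steps.

7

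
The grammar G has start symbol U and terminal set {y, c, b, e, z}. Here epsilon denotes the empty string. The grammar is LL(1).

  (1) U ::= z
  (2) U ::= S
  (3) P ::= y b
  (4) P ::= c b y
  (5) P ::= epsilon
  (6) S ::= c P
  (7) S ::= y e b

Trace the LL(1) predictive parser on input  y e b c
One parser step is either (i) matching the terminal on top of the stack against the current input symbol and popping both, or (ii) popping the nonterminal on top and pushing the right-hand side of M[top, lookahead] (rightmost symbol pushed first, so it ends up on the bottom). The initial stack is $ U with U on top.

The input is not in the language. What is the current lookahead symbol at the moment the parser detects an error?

c

     Stack    Input      Action
  1  $ U      y e b c $  expand U ::= S
  2  $ S      y e b c $  expand S ::= y e b
  3  $ b e y  y e b c $  match y
  4  $ b e    e b c $    match e
  5  $ b      b c $      match b
  6  $        c $        error: stack empty but input remains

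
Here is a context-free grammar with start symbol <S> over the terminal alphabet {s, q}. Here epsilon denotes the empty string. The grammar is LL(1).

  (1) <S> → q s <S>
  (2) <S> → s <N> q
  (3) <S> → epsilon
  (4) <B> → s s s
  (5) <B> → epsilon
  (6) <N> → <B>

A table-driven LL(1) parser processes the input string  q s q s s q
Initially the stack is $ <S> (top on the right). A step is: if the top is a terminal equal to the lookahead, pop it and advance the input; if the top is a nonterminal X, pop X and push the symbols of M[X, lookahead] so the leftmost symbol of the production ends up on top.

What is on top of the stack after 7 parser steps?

s

     Stack      Input          Action
  1  $ <S>      q s q s s q $  expand <S> → q s <S>
  2  $ <S> s q  q s q s s q $  match q
  3  $ <S> s    s q s s q $    match s
  4  $ <S>      q s s q $      expand <S> → q s <S>
  5  $ <S> s q  q s s q $      match q
  6  $ <S> s    s s q $        match s
  7  $ <S>      s q $          expand <S> → s <N> q
Stack after step 7: $ q <N> s (top = s).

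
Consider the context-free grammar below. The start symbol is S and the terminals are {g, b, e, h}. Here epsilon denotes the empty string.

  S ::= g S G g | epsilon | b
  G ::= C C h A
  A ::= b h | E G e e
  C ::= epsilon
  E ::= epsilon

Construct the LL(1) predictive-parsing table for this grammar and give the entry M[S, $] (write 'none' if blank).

S ::= epsilon

FIRST(S): from S::=g S G g we get {g}; from S::=epsilon we get {epsilon}; from S::=b we get {b}. So FIRST(S) = {epsilon, b, g}.
FIRST(C): from C::=epsilon we get {epsilon}. So FIRST(C) = {epsilon}.
FIRST(E): from E::=epsilon we get {epsilon}. So FIRST(E) = {epsilon}.
FIRST(G): from G::=C C h A we get {h}. So FIRST(G) = {h}.
FIRST(A): from A::=b h we get {b}; from A::=E G e e we get {h}. So FIRST(A) = {b, h}.
FOLLOW(S) includes $ since S is the start symbol.
FOLLOW(S): in S::=g S G g, S is followed by G g with FIRST {h}. Thus FOLLOW(S) = {$, h}.
For S ::= g S G g: FIRST(g S G g) = {g}, so it goes in M[S, t] for t ∈ {g}.
For S ::= epsilon: FIRST(epsilon) = {epsilon}, so it goes in M[S, t] for t ∈ {}; since epsilon ∈ FIRST, also for every t ∈ FOLLOW(S) = {$, h}.
For S ::= b: FIRST(b) = {b}, so it goes in M[S, t] for t ∈ {b}.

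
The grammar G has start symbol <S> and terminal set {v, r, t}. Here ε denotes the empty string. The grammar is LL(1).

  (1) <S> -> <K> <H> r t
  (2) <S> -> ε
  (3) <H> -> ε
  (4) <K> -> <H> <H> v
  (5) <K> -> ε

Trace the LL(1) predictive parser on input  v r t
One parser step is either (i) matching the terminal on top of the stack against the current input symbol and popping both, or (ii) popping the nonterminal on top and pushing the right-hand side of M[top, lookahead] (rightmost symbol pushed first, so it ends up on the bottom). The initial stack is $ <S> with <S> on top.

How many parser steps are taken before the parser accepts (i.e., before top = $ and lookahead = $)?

8

     Stack                Input    Action
  1  $ <S>                v r t $  expand <S> -> <K> <H> r t
  2  $ t r <H> <K>        v r t $  expand <K> -> <H> <H> v
  3  $ t r <H> v <H> <H>  v r t $  expand <H> -> ε
  4  $ t r <H> v <H>      v r t $  expand <H> -> ε
  5  $ t r <H> v          v r t $  match v
  6  $ t r <H>            r t $    expand <H> -> ε
  7  $ t r                r t $    match r
  8  $ t                  t $      match t
Accept reached after 8 steps.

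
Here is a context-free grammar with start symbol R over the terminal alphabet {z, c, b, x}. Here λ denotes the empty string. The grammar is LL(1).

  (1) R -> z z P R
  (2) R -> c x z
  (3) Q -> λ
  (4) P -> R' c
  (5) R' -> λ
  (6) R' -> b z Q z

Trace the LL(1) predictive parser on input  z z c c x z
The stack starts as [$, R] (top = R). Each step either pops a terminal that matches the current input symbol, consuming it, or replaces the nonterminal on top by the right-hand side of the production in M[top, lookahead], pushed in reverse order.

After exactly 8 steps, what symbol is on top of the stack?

step 1: stack=$ R  input=z z c c x z $  — expand R -> z z P R
step 2: stack=$ R P z z  input=z z c c x z $  — match z
step 3: stack=$ R P z  input=z c c x z $  — match z
step 4: stack=$ R P  input=c c x z $  — expand P -> R' c
step 5: stack=$ R c R'  input=c c x z $  — expand R' -> λ
step 6: stack=$ R c  input=c c x z $  — match c
step 7: stack=$ R  input=c x z $  — expand R -> c x z
step 8: stack=$ z x c  input=c x z $  — match c
Stack after step 8: $ z x (top = x).

x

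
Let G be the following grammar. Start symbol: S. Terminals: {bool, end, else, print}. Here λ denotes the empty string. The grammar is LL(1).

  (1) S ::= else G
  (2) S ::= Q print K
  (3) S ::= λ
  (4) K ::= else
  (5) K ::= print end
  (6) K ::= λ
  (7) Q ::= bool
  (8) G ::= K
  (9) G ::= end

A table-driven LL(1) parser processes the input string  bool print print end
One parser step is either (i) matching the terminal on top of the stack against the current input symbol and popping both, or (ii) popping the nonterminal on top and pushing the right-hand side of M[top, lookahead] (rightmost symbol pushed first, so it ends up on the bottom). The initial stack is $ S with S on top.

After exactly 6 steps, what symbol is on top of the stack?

step 1: stack=$ S  input=bool print print end $  — expand S ::= Q print K
step 2: stack=$ K print Q  input=bool print print end $  — expand Q ::= bool
step 3: stack=$ K print bool  input=bool print print end $  — match bool
step 4: stack=$ K print  input=print print end $  — match print
step 5: stack=$ K  input=print end $  — expand K ::= print end
step 6: stack=$ end print  input=print end $  — match print
Stack after step 6: $ end (top = end).

end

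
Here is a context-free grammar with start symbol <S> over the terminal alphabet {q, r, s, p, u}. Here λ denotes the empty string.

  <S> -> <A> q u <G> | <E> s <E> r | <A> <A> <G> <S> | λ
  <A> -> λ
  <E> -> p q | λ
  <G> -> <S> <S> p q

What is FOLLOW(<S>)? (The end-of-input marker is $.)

{$, p, q, s}

FIRST(<A>) = {λ}
FIRST(<E>) = {λ, p}
FIRST(<S>) = {λ, p, q, s}  (via <A> q u <G>, <E> s <E> r, <A> <A> <G> <S>)
FIRST(<G>) = {p, q, s}  (via <S> <S> p q)
FOLLOW(<S>) includes $ since <S> is the start symbol.
FOLLOW(<S>): in <S>-><A> <A> <G> <S>, the suffix after <S> is empty (adds nothing new); in <G>-><S> <S> p q (occurrence 1), <S> is followed by <S> p q with FIRST {p, q, s}; in <G>-><S> <S> p q (occurrence 2), <S> is followed by p q with FIRST {p}. Thus FOLLOW(<S>) = {$, p, q, s}.
FOLLOW(<A>): in <S>-><A> q u <G>, <A> is followed by q u <G> with FIRST {q}; in <S>-><A> <A> <G> <S> (occurrence 1), <A> is followed by <A> <G> <S> with FIRST {p, q, s}; in <S>-><A> <A> <G> <S> (occurrence 2), <A> is followed by <G> <S> with FIRST {p, q, s}. Thus FOLLOW(<A>) = {p, q, s}.
FOLLOW(<E>): in <S>-><E> s <E> r (occurrence 1), <E> is followed by s <E> r with FIRST {s}; in <S>-><E> s <E> r (occurrence 2), <E> is followed by r with FIRST {r}. Thus FOLLOW(<E>) = {r, s}.
FOLLOW(<G>): in <S>-><A> q u <G>, the suffix after <G> is empty, so FOLLOW(<G>) ⊇ FOLLOW(<S>) = {$, p, q, s}; in <S>-><A> <A> <G> <S>, <G> is followed by <S> with FIRST {λ, p, q, s}; in <S>-><A> <A> <G> <S>, the suffix after <G> is nullable, so FOLLOW(<G>) ⊇ FOLLOW(<S>) = {$, p, q, s}. Thus FOLLOW(<G>) = {$, p, q, s}.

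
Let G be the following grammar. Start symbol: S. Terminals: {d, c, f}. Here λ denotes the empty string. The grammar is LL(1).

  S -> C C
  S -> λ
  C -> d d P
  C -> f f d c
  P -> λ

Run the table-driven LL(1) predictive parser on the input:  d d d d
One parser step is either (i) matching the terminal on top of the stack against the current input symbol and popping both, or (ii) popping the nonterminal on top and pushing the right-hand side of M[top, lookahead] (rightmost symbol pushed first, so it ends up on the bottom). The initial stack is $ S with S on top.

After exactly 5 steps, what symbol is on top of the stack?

C

     Stack      Input      Action
  1  $ S        d d d d $  expand S -> C C
  2  $ C C      d d d d $  expand C -> d d P
  3  $ C P d d  d d d d $  match d
  4  $ C P d    d d d $    match d
  5  $ C P      d d $      expand P -> λ
Stack after step 5: $ C (top = C).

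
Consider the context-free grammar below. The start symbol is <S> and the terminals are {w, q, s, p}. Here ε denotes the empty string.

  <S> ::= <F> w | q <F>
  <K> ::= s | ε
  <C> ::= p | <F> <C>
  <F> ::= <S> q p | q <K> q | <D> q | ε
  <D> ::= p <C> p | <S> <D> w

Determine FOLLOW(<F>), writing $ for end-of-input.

FIRST(<K>) = {ε, s}
FIRST(<S>) = {p, q, w}  (via <F> w)
FIRST(<D>) = {p, q, w}  (via <S> <D> w)
FIRST(<F>) = {ε, p, q, w}  (via <S> q p, <D> q)
FIRST(<C>) = {p, q, w}  (via <F> <C>)
FOLLOW(<S>) includes $ since <S> is the start symbol.
FOLLOW(<S>): in <F>::=<S> q p, <S> is followed by q p with FIRST {q}; in <D>::=<S> <D> w, <S> is followed by <D> w with FIRST {p, q, w}. Thus FOLLOW(<S>) = {$, p, q, w}.
FOLLOW(<K>): in <F>::=q <K> q, <K> is followed by q with FIRST {q}. Thus FOLLOW(<K>) = {q}.
FOLLOW(<C>): in <C>::=<F> <C>, the suffix after <C> is empty (adds nothing new); in <D>::=p <C> p, <C> is followed by p with FIRST {p}. Thus FOLLOW(<C>) = {p}.
FOLLOW(<F>): in <S>::=<F> w, <F> is followed by w with FIRST {w}; in <S>::=q <F>, the suffix after <F> is empty, so FOLLOW(<F>) ⊇ FOLLOW(<S>) = {$, p, q, w}; in <C>::=<F> <C>, <F> is followed by <C> with FIRST {p, q, w}. Thus FOLLOW(<F>) = {$, p, q, w}.
FOLLOW(<D>): in <F>::=<D> q, <D> is followed by q with FIRST {q}; in <D>::=<S> <D> w, <D> is followed by w with FIRST {w}. Thus FOLLOW(<D>) = {q, w}.

{$, p, q, w}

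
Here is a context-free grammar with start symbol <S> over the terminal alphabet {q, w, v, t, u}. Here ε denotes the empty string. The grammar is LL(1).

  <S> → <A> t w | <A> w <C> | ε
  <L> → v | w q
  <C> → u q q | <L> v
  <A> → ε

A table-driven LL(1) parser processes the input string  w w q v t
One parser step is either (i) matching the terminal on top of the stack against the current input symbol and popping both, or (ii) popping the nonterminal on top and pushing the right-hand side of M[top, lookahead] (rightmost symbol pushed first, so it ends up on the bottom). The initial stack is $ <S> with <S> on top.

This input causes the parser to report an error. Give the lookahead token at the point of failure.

t

     Stack        Input        Action
  1  $ <S>        w w q v t $  expand <S> → <A> w <C>
  2  $ <C> w <A>  w w q v t $  expand <A> → ε
  3  $ <C> w      w w q v t $  match w
  4  $ <C>        w q v t $    expand <C> → <L> v
  5  $ v <L>      w q v t $    expand <L> → w q
  6  $ v q w      w q v t $    match w
  7  $ v q        q v t $      match q
  8  $ v          v t $        match v
  9  $            t $          error: stack empty but input remains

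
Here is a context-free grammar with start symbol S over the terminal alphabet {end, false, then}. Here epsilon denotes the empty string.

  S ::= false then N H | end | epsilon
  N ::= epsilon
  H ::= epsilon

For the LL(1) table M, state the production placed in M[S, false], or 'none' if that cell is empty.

FIRST(S): from S::=false then N H we get {false}; from S::=end we get {end}; from S::=epsilon we get {epsilon}. So FIRST(S) = {epsilon, end, false}.
FIRST(N): from N::=epsilon we get {epsilon}. So FIRST(N) = {epsilon}.
FIRST(H): from H::=epsilon we get {epsilon}. So FIRST(H) = {epsilon}.
FOLLOW(S) includes $ since S is the start symbol.
FOLLOW(S): S appears on no right-hand side. Thus FOLLOW(S) = {$}.
For S ::= false then N H: FIRST(false then N H) = {false}, so it goes in M[S, t] for t ∈ {false}.
For S ::= end: FIRST(end) = {end}, so it goes in M[S, t] for t ∈ {end}.
For S ::= epsilon: FIRST(epsilon) = {epsilon}, so it goes in M[S, t] for t ∈ {}; since epsilon ∈ FIRST, also for every t ∈ FOLLOW(S) = {$}.

S ::= false then N H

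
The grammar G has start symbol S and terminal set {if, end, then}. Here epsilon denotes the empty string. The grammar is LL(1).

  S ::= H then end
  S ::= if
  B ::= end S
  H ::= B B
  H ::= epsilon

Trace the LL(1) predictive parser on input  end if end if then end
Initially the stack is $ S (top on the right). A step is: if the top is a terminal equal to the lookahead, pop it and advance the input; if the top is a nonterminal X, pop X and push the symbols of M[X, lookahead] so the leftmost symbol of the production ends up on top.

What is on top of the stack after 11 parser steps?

step 1: stack=$ S  input=end if end if then end $  — expand S ::= H then end
step 2: stack=$ end then H  input=end if end if then end $  — expand H ::= B B
step 3: stack=$ end then B B  input=end if end if then end $  — expand B ::= end S
step 4: stack=$ end then B S end  input=end if end if then end $  — match end
step 5: stack=$ end then B S  input=if end if then end $  — expand S ::= if
step 6: stack=$ end then B if  input=if end if then end $  — match if
step 7: stack=$ end then B  input=end if then end $  — expand B ::= end S
step 8: stack=$ end then S end  input=end if then end $  — match end
step 9: stack=$ end then S  input=if then end $  — expand S ::= if
step 10: stack=$ end then if  input=if then end $  — match if
step 11: stack=$ end then  input=then end $  — match then
Stack after step 11: $ end (top = end).

end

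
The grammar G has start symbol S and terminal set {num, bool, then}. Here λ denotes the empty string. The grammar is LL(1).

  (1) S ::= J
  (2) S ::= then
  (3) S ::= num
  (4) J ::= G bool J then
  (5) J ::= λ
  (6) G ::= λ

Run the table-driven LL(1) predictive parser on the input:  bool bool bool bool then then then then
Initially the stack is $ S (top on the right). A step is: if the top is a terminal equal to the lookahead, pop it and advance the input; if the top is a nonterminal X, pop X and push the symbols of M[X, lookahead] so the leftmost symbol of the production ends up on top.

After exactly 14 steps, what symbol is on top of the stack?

then

step 1: stack=$ S  input=bool bool bool bool then then then then $  — expand S ::= J
step 2: stack=$ J  input=bool bool bool bool then then then then $  — expand J ::= G bool J then
step 3: stack=$ then J bool G  input=bool bool bool bool then then then then $  — expand G ::= λ
step 4: stack=$ then J bool  input=bool bool bool bool then then then then $  — match bool
step 5: stack=$ then J  input=bool bool bool then then then then $  — expand J ::= G bool J then
step 6: stack=$ then then J bool G  input=bool bool bool then then then then $  — expand G ::= λ
step 7: stack=$ then then J bool  input=bool bool bool then then then then $  — match bool
step 8: stack=$ then then J  input=bool bool then then then then $  — expand J ::= G bool J then
step 9: stack=$ then then then J bool G  input=bool bool then then then then $  — expand G ::= λ
step 10: stack=$ then then then J bool  input=bool bool then then then then $  — match bool
step 11: stack=$ then then then J  input=bool then then then then $  — expand J ::= G bool J then
step 12: stack=$ then then then then J bool G  input=bool then then then then $  — expand G ::= λ
step 13: stack=$ then then then then J bool  input=bool then then then then $  — match bool
step 14: stack=$ then then then then J  input=then then then then $  — expand J ::= λ
Stack after step 14: $ then then then then (top = then).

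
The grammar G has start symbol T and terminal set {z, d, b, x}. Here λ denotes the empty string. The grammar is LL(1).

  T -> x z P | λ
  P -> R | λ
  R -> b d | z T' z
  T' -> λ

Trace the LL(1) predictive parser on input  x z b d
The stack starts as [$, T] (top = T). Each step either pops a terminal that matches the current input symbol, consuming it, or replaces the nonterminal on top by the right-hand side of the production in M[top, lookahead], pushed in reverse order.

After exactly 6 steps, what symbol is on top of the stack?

d

     Stack    Input      Action
  1  $ T      x z b d $  expand T -> x z P
  2  $ P z x  x z b d $  match x
  3  $ P z    z b d $    match z
  4  $ P      b d $      expand P -> R
  5  $ R      b d $      expand R -> b d
  6  $ d b    b d $      match b
Stack after step 6: $ d (top = d).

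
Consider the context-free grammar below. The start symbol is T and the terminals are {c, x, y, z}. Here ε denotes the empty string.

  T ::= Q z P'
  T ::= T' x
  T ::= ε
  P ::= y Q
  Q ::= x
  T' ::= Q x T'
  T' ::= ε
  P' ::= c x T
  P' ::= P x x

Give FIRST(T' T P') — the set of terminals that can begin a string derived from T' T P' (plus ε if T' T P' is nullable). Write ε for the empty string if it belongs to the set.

FIRST(P): from P::=y Q we get {y}. So FIRST(P) = {y}.
FIRST(Q): from Q::=x we get {x}. So FIRST(Q) = {x}.
FIRST(T'): from T'::=Q x T' we get {x}; from T'::=ε we get {ε}. So FIRST(T') = {ε, x}.
FIRST(P'): from P'::=c x T we get {c}; from P'::=P x x we get {y}. So FIRST(P') = {c, y}.
FIRST(T): from T::=Q z P' we get {x}; from T::=T' x we get {x}; from T::=ε we get {ε}. So FIRST(T) = {ε, x}.
FIRST(T' T P'): take FIRST of each symbol in turn, carrying on past any symbol whose FIRST contains ε; result {c, x, y}.

{c, x, y}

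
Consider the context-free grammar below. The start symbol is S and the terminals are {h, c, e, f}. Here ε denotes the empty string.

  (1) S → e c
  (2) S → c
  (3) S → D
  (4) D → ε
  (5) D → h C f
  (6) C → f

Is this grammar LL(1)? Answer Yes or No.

FIRST(S) = {ε, c, e, h}
FIRST(D) = {ε, h}
FIRST(C) = {f}
FOLLOW(S) = {$}
FOLLOW(D) = {$}
FOLLOW(C) = {f}
Each cell of M receives at most one production.

Yes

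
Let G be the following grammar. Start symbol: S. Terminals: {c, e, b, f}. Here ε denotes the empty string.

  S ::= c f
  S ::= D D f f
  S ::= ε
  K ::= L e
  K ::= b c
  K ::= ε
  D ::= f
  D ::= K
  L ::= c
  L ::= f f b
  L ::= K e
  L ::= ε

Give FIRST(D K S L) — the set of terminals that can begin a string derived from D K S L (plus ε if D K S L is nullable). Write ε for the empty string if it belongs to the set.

{ε, b, c, e, f}

FIRST(S) = {ε, b, c, e, f}  (via D D f f)
FIRST(K) = {ε, b, c, e, f}  (via L e)
FIRST(D) = {ε, b, c, e, f}  (via K)
FIRST(L) = {ε, b, c, e, f}  (via K e)
FIRST(D K S L): take FIRST of each symbol in turn, carrying on past any symbol whose FIRST contains ε; result {ε, b, c, e, f}.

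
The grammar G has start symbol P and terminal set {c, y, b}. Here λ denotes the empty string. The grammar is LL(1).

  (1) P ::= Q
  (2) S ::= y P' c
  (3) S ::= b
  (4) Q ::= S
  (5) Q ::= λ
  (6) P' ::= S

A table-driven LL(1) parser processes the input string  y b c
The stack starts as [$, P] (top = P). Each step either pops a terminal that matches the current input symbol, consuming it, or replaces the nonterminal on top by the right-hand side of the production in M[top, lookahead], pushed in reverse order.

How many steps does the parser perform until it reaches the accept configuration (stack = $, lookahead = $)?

     Stack     Input    Action
  1  $ P       y b c $  expand P ::= Q
  2  $ Q       y b c $  expand Q ::= S
  3  $ S       y b c $  expand S ::= y P' c
  4  $ c P' y  y b c $  match y
  5  $ c P'    b c $    expand P' ::= S
  6  $ c S     b c $    expand S ::= b
  7  $ c b     b c $    match b
  8  $ c       c $      match c
Accept reached after 8 steps.

8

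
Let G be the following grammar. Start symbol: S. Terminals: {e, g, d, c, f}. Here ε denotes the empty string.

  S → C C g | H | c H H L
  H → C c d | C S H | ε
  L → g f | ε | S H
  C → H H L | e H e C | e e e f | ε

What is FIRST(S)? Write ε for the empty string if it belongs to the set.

FIRST(S): from S→C C g we get {c, e, g}; from S→H we get {ε, c, e, g}; from S→c H H L we get {c}. So FIRST(S) = {ε, c, e, g}.
FIRST(H): from H→C c d we get {c, e, g}; from H→C S H we get {ε, c, e, g}; from H→ε we get {ε}. So FIRST(H) = {ε, c, e, g}.
FIRST(L): from L→g f we get {g}; from L→ε we get {ε}; from L→S H we get {ε, c, e, g}. So FIRST(L) = {ε, c, e, g}.
FIRST(C): from C→H H L we get {ε, c, e, g}; from C→e H e C we get {e}; from C→e e e f we get {e}; from C→ε we get {ε}. So FIRST(C) = {ε, c, e, g}.

{ε, c, e, g}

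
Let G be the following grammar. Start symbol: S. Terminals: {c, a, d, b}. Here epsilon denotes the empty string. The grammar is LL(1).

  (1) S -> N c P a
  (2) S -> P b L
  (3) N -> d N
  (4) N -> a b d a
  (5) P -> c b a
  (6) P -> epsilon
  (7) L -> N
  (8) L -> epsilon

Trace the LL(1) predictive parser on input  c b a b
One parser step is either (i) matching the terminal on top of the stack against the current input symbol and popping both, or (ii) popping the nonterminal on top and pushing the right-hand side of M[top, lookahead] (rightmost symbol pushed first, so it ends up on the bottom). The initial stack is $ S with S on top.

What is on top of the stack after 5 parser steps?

     Stack        Input      Action
  1  $ S          c b a b $  expand S -> P b L
  2  $ L b P      c b a b $  expand P -> c b a
  3  $ L b a b c  c b a b $  match c
  4  $ L b a b    b a b $    match b
  5  $ L b a      a b $      match a
Stack after step 5: $ L b (top = b).

b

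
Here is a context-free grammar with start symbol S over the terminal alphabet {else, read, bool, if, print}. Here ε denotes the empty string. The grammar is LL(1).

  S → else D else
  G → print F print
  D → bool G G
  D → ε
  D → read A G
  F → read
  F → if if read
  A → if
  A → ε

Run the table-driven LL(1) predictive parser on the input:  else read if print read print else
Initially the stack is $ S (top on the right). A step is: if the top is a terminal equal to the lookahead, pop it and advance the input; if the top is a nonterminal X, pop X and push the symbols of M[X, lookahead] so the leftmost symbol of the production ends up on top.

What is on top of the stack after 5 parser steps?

if

step 1: stack=$ S  input=else read if print read print else $  — expand S → else D else
step 2: stack=$ else D else  input=else read if print read print else $  — match else
step 3: stack=$ else D  input=read if print read print else $  — expand D → read A G
step 4: stack=$ else G A read  input=read if print read print else $  — match read
step 5: stack=$ else G A  input=if print read print else $  — expand A → if
Stack after step 5: $ else G if (top = if).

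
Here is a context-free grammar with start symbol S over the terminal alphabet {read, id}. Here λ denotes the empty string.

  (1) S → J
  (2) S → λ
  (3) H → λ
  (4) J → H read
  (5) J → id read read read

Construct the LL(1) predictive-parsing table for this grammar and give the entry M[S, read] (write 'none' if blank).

S → J

FIRST(H) = {λ}
FIRST(J) = {id, read}  (via H read)
FIRST(S) = {λ, id, read}  (via J)
FOLLOW(S) includes $ since S is the start symbol.
FOLLOW(S): S appears on no right-hand side. Thus FOLLOW(S) = {$}.
For S → J: FIRST(J) = {id, read}, so it goes in M[S, t] for t ∈ {id, read}.
For S → λ: FIRST(λ) = {λ}, so it goes in M[S, t] for t ∈ {}; since λ ∈ FIRST, also for every t ∈ FOLLOW(S) = {$}.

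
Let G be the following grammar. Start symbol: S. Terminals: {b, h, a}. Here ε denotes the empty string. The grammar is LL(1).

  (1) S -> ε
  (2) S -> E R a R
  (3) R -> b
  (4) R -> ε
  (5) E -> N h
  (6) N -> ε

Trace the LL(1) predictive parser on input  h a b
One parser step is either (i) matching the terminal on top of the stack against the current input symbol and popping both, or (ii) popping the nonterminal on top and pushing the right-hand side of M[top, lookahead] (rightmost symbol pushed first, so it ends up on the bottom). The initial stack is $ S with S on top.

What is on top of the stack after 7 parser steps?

b

     Stack        Input    Action
  1  $ S          h a b $  expand S -> E R a R
  2  $ R a R E    h a b $  expand E -> N h
  3  $ R a R h N  h a b $  expand N -> ε
  4  $ R a R h    h a b $  match h
  5  $ R a R      a b $    expand R -> ε
  6  $ R a        a b $    match a
  7  $ R          b $      expand R -> b
Stack after step 7: $ b (top = b).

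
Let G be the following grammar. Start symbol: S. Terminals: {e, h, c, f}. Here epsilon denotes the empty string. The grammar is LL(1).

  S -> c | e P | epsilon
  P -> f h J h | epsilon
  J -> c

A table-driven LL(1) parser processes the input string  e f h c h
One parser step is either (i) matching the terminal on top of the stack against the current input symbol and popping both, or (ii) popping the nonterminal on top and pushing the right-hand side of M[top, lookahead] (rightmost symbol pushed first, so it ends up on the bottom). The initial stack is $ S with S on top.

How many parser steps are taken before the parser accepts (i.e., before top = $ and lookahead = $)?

8

step 1: stack=$ S  input=e f h c h $  — expand S -> e P
step 2: stack=$ P e  input=e f h c h $  — match e
step 3: stack=$ P  input=f h c h $  — expand P -> f h J h
step 4: stack=$ h J h f  input=f h c h $  — match f
step 5: stack=$ h J h  input=h c h $  — match h
step 6: stack=$ h J  input=c h $  — expand J -> c
step 7: stack=$ h c  input=c h $  — match c
step 8: stack=$ h  input=h $  — match h
Accept reached after 8 steps.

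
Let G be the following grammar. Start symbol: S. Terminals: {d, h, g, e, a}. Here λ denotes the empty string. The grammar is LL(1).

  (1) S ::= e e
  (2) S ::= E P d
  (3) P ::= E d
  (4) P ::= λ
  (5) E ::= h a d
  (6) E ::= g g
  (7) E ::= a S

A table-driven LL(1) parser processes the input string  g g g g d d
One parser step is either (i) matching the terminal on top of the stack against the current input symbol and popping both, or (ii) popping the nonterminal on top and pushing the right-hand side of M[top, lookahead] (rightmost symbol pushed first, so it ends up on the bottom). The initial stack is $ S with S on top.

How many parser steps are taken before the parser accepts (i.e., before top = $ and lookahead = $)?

      Stack      Input          Action
   1  $ S        g g g g d d $  expand S ::= E P d
   2  $ d P E    g g g g d d $  expand E ::= g g
   3  $ d P g g  g g g g d d $  match g
   4  $ d P g    g g g d d $    match g
   5  $ d P      g g d d $      expand P ::= E d
   6  $ d d E    g g d d $      expand E ::= g g
   7  $ d d g g  g g d d $      match g
   8  $ d d g    g d d $        match g
   9  $ d d      d d $          match d
  10  $ d        d $            match d
Accept reached after 10 steps.

10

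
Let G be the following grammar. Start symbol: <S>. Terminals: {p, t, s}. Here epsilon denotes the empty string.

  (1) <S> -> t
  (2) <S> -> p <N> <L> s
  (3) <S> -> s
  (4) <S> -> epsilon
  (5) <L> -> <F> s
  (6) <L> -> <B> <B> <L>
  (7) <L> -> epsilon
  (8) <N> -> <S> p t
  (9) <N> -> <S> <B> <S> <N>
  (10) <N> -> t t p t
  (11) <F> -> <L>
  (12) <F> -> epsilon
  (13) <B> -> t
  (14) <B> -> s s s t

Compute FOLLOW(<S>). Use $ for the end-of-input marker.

{$, p, s, t}

FIRST(<S>): from <S>->t we get {t}; from <S>->p <N> <L> s we get {p}; from <S>->s we get {s}; from <S>->epsilon we get {epsilon}. So FIRST(<S>) = {epsilon, p, s, t}.
FIRST(<B>): from <B>->t we get {t}; from <B>->s s s t we get {s}. So FIRST(<B>) = {s, t}.
FIRST(<N>): from <N>-><S> p t we get {p, s, t}; from <N>-><S> <B> <S> <N> we get {p, s, t}; from <N>->t t p t we get {t}. So FIRST(<N>) = {p, s, t}.
FIRST(<L>): from <L>-><F> s we get {s, t}; from <L>-><B> <B> <L> we get {s, t}; from <L>->epsilon we get {epsilon}. So FIRST(<L>) = {epsilon, s, t}.
FIRST(<F>): from <F>-><L> we get {epsilon, s, t}; from <F>->epsilon we get {epsilon}. So FIRST(<F>) = {epsilon, s, t}.
FOLLOW(<S>) includes $ since <S> is the start symbol.
FOLLOW(<S>): in <N>-><S> p t, <S> is followed by p t with FIRST {p}; in <N>-><S> <B> <S> <N> (occurrence 1), <S> is followed by <B> <S> <N> with FIRST {s, t}; in <N>-><S> <B> <S> <N> (occurrence 2), <S> is followed by <N> with FIRST {p, s, t}. Thus FOLLOW(<S>) = {$, p, s, t}.
FOLLOW(<N>): in <S>->p <N> <L> s, <N> is followed by <L> s with FIRST {s, t}; in <N>-><S> <B> <S> <N>, the suffix after <N> is empty (adds nothing new). Thus FOLLOW(<N>) = {s, t}.
FOLLOW(<F>): in <L>-><F> s, <F> is followed by s with FIRST {s}. Thus FOLLOW(<F>) = {s}.
FOLLOW(<L>): in <S>->p <N> <L> s, <L> is followed by s with FIRST {s}; in <L>-><B> <B> <L>, the suffix after <L> is empty (adds nothing new); in <F>-><L>, the suffix after <L> is empty, so FOLLOW(<L>) ⊇ FOLLOW(<F>) = {s}. Thus FOLLOW(<L>) = {s}.
FOLLOW(<B>): in <L>-><B> <B> <L> (occurrence 1), <B> is followed by <B> <L> with FIRST {s, t}; in <L>-><B> <B> <L> (occurrence 2), <B> is followed by <L> with FIRST {epsilon, s, t}; in <L>-><B> <B> <L> (occurrence 2), the suffix after <B> is nullable, so FOLLOW(<B>) ⊇ FOLLOW(<L>) = {s}; in <N>-><S> <B> <S> <N>, <B> is followed by <S> <N> with FIRST {p, s, t}. Thus FOLLOW(<B>) = {p, s, t}.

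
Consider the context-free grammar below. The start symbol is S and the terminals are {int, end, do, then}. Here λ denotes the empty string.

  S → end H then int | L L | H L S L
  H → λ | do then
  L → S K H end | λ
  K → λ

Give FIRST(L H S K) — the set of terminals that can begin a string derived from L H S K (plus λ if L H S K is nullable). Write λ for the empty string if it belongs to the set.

FIRST(H): from H→λ we get {λ}; from H→do then we get {do}. So FIRST(H) = {λ, do}.
FIRST(K): from K→λ we get {λ}. So FIRST(K) = {λ}.
FIRST(S): from S→end H then int we get {end}; from S→L L we get {λ, do, end}; from S→H L S L we get {λ, do, end}. So FIRST(S) = {λ, do, end}.
FIRST(L): from L→S K H end we get {do, end}; from L→λ we get {λ}. So FIRST(L) = {λ, do, end}.
FIRST(L H S K): take FIRST of each symbol in turn, carrying on past any symbol whose FIRST contains λ; result {λ, do, end}.

{λ, do, end}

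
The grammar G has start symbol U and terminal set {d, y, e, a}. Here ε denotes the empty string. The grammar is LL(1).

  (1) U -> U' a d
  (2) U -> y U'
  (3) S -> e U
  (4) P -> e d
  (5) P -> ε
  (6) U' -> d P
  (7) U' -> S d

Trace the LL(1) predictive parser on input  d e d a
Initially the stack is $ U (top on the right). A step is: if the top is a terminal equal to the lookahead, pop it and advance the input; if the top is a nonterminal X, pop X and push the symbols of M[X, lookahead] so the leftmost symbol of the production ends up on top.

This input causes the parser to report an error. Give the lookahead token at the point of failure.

$

step 1: stack=$ U  input=d e d a $  — expand U -> U' a d
step 2: stack=$ d a U'  input=d e d a $  — expand U' -> d P
step 3: stack=$ d a P d  input=d e d a $  — match d
step 4: stack=$ d a P  input=e d a $  — expand P -> e d
step 5: stack=$ d a d e  input=e d a $  — match e
step 6: stack=$ d a d  input=d a $  — match d
step 7: stack=$ d a  input=a $  — match a
step 8: stack=$ d  input=$  — error: top is terminal d but lookahead is $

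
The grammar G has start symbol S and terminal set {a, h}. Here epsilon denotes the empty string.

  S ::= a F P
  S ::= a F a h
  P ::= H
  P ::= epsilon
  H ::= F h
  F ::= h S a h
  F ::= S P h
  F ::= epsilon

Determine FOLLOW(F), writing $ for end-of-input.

FIRST(S) = {a}
FIRST(F) = {epsilon, a, h}  (via S P h)
FIRST(H) = {a, h}  (via F h)
FIRST(P) = {epsilon, a, h}  (via H)
FOLLOW(S) includes $ since S is the start symbol.
FOLLOW(S): in F::=h S a h, S is followed by a h with FIRST {a}; in F::=S P h, S is followed by P h with FIRST {a, h}. Thus FOLLOW(S) = {$, a, h}.
FOLLOW(P): in S::=a F P, the suffix after P is empty, so FOLLOW(P) ⊇ FOLLOW(S) = {$, a, h}; in F::=S P h, P is followed by h with FIRST {h}. Thus FOLLOW(P) = {$, a, h}.
FOLLOW(H): in P::=H, the suffix after H is empty, so FOLLOW(H) ⊇ FOLLOW(P) = {$, a, h}. Thus FOLLOW(H) = {$, a, h}.
FOLLOW(F): in S::=a F P, F is followed by P with FIRST {epsilon, a, h}; in S::=a F P, the suffix after F is nullable, so FOLLOW(F) ⊇ FOLLOW(S) = {$, a, h}; in S::=a F a h, F is followed by a h with FIRST {a}; in H::=F h, F is followed by h with FIRST {h}. Thus FOLLOW(F) = {$, a, h}.

{$, a, h}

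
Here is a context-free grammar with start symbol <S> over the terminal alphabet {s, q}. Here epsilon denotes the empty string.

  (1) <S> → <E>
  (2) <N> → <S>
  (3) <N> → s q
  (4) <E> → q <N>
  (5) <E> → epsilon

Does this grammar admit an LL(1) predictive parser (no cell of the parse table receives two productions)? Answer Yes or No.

FIRST(<S>) = {epsilon, q}
FIRST(<N>) = {epsilon, q, s}
FIRST(<E>) = {epsilon, q}
FOLLOW(<S>) = {$}
FOLLOW(<N>) = {$}
FOLLOW(<E>) = {$}
Each cell of M receives at most one production.

Yes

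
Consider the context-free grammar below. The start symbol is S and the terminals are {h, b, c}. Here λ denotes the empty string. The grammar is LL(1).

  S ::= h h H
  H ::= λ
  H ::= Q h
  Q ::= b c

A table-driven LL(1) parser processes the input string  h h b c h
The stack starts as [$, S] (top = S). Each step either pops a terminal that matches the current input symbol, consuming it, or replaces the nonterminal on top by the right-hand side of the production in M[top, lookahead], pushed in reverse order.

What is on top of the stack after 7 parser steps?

h

step 1: stack=$ S  input=h h b c h $  — expand S ::= h h H
step 2: stack=$ H h h  input=h h b c h $  — match h
step 3: stack=$ H h  input=h b c h $  — match h
step 4: stack=$ H  input=b c h $  — expand H ::= Q h
step 5: stack=$ h Q  input=b c h $  — expand Q ::= b c
step 6: stack=$ h c b  input=b c h $  — match b
step 7: stack=$ h c  input=c h $  — match c
Stack after step 7: $ h (top = h).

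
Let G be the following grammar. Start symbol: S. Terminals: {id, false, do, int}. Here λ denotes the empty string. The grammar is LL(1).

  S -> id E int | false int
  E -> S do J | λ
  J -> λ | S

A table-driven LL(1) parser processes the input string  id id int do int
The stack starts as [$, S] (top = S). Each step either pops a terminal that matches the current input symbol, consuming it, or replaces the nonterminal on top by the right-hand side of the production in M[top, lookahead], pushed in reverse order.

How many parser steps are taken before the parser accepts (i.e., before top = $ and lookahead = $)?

      Stack                Input               Action
   1  $ S                  id id int do int $  expand S -> id E int
   2  $ int E id           id id int do int $  match id
   3  $ int E              id int do int $     expand E -> S do J
   4  $ int J do S         id int do int $     expand S -> id E int
   5  $ int J do int E id  id int do int $     match id
   6  $ int J do int E     int do int $        expand E -> λ
   7  $ int J do int       int do int $        match int
   8  $ int J do           do int $            match do
   9  $ int J              int $               expand J -> λ
  10  $ int                int $               match int
Accept reached after 10 steps.

10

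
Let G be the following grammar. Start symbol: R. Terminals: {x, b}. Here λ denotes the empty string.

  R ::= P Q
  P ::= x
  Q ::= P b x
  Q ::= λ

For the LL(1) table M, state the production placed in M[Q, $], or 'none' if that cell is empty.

Q ::= λ

FIRST(P): from P::=x we get {x}. So FIRST(P) = {x}.
FIRST(R): from R::=P Q we get {x}. So FIRST(R) = {x}.
FIRST(Q): from Q::=P b x we get {x}; from Q::=λ we get {λ}. So FIRST(Q) = {λ, x}.
FOLLOW(R) includes $ since R is the start symbol.
FOLLOW(R): R appears on no right-hand side. Thus FOLLOW(R) = {$}.
FOLLOW(Q): in R::=P Q, the suffix after Q is empty, so FOLLOW(Q) ⊇ FOLLOW(R) = {$}. Thus FOLLOW(Q) = {$}.
For Q ::= P b x: FIRST(P b x) = {x}, so it goes in M[Q, t] for t ∈ {x}.
For Q ::= λ: FIRST(λ) = {λ}, so it goes in M[Q, t] for t ∈ {}; since λ ∈ FIRST, also for every t ∈ FOLLOW(Q) = {$}.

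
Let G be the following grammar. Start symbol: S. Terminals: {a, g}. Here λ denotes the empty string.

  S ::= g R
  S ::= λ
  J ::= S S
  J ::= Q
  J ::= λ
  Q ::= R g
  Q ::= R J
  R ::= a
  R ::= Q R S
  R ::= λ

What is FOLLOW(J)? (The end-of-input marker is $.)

FIRST(S) = {λ, g}
FIRST(J) = {λ, a, g}  (via S S, Q)
FIRST(Q) = {λ, a, g}  (via R g, R J)
FIRST(R) = {λ, a, g}  (via Q R S)
FOLLOW(S) includes $ since S is the start symbol.
FOLLOW(S): in J::=S S (occurrence 1), S is followed by S with FIRST {λ, g}; in J::=S S (occurrence 1), the suffix after S is nullable, so FOLLOW(S) ⊇ FOLLOW(J) = {$, a, g}; in J::=S S (occurrence 2), the suffix after S is empty, so FOLLOW(S) ⊇ FOLLOW(J) = {$, a, g}; in R::=Q R S, the suffix after S is empty, so FOLLOW(S) ⊇ FOLLOW(R) = {$, a, g}. Thus FOLLOW(S) = {$, a, g}.
FOLLOW(J): in Q::=R J, the suffix after J is empty, so FOLLOW(J) ⊇ FOLLOW(Q) = {$, a, g}. Thus FOLLOW(J) = {$, a, g}.
FOLLOW(Q): in J::=Q, the suffix after Q is empty, so FOLLOW(Q) ⊇ FOLLOW(J) = {$, a, g}; in R::=Q R S, Q is followed by R S with FIRST {λ, a, g}; in R::=Q R S, the suffix after Q is nullable, so FOLLOW(Q) ⊇ FOLLOW(R) = {$, a, g}. Thus FOLLOW(Q) = {$, a, g}.
FOLLOW(R): in S::=g R, the suffix after R is empty, so FOLLOW(R) ⊇ FOLLOW(S) = {$, a, g}; in Q::=R g, R is followed by g with FIRST {g}; in Q::=R J, R is followed by J with FIRST {λ, a, g}; in Q::=R J, the suffix after R is nullable, so FOLLOW(R) ⊇ FOLLOW(Q) = {$, a, g}; in R::=Q R S, R is followed by S with FIRST {λ, g}; in R::=Q R S, the suffix after R is nullable (adds nothing new). Thus FOLLOW(R) = {$, a, g}.

{$, a, g}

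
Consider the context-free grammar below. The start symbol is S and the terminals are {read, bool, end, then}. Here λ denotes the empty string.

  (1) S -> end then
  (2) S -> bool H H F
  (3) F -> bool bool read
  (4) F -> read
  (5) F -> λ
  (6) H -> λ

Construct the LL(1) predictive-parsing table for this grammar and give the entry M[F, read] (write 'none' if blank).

FIRST(S) = {bool, end}
FIRST(F) = {λ, bool, read}
FIRST(H) = {λ}
FOLLOW(S) includes $ since S is the start symbol.
FOLLOW(S): S appears on no right-hand side. Thus FOLLOW(S) = {$}.
FOLLOW(F): in S->bool H H F, the suffix after F is empty, so FOLLOW(F) ⊇ FOLLOW(S) = {$}. Thus FOLLOW(F) = {$}.
For F -> bool bool read: FIRST(bool bool read) = {bool}, so it goes in M[F, t] for t ∈ {bool}.
For F -> read: FIRST(read) = {read}, so it goes in M[F, t] for t ∈ {read}.
For F -> λ: FIRST(λ) = {λ}, so it goes in M[F, t] for t ∈ {}; since λ ∈ FIRST, also for every t ∈ FOLLOW(F) = {$}.

F -> read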